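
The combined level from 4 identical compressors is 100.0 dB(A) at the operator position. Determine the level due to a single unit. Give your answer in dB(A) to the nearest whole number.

4 equal contributions raise the level by 10·log₁₀ 4 = 6.021 dB, so each unit alone gives 100.0 − 6.021.

94 dB(A)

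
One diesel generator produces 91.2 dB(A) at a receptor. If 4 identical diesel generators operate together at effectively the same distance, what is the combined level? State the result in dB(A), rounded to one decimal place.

N identical incoherent sources raise the level by 10·log₁₀ N.
L_total = 91.2 + 10·log₁₀(4) = 91.2 + 6.021 = 97.22 dB(A).

97.2 dB(A)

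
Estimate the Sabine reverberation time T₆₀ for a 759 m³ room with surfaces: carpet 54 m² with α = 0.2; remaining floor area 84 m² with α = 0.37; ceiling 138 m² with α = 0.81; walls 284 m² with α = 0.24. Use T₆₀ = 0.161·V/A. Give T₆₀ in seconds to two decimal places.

0.55 s

Total absorption A = 54·0.2 + 84·0.37 + 138·0.81 + 284·0.24 = 221.82 m² sabins.
T₆₀ = 0.161·V/A = 0.161·759/221.82 = 0.551 s.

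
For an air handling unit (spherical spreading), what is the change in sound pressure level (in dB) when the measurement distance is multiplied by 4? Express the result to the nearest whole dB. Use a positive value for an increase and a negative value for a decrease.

-12 dB

Point-source spreading: ΔL = −20·log₁₀(r₂/r₁).
ΔL = −20·log₁₀(4) = -12.04 dB.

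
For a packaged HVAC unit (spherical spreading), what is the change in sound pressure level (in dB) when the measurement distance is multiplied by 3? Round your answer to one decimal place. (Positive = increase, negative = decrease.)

-9.5 dB

A point source loses 6 dB per doubling of distance; generally ΔL = −20·log₁₀(r₂/r₁).
ΔL = −20·log₁₀(3) = -9.54 dB.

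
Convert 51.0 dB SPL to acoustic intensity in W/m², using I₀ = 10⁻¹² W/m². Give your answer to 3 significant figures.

1.26e-07 W/m²

L = 10·log₁₀(I/I₀) ⇒ I = I₀·10^(L/10) = 10⁻¹² × 10^5.10.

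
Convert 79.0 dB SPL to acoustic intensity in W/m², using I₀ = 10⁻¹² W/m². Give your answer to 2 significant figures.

7.9e-05 W/m²

L = 10·log₁₀(I/I₀) ⇒ I = I₀·10^(L/10) = 10⁻¹² × 10^7.90.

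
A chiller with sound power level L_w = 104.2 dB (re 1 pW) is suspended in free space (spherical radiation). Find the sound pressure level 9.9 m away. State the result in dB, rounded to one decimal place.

73.3 dB

L_p = L_w − 10·log₁₀(4π·r²) with r = 9.9 m.
4π·r² = 1232 m², 10·log₁₀ of that is 30.905 dB.
L_p = 104.2 − 30.905 = 73.30 dB.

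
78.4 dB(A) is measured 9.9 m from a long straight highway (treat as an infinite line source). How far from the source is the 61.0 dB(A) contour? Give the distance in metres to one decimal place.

544.0 m

Line-source spreading drops the level by 10·log₁₀(r₂/r₁); inverting, r₂/r₁ = 10^(ΔL/10).
r₂ = 9.9·10^((78.4−61.0)/10) = 9.9·10^(17.4/10) = 544.05 m.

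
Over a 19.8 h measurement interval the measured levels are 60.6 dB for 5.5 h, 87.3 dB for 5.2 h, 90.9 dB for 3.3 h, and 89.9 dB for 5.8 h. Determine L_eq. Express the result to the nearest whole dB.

88 dB

L_eq = 10·log₁₀[(1/T)·Σ tᵢ·10^(Lᵢ/10)] with T = 19.8 h.
Σ tᵢ·10^(Lᵢ/10) = 5.5·10^(60.6/10) + 5.2·10^(87.3/10) + 3.3·10^(90.9/10) + 5.8·10^(89.9/10) = 1.253e+10.
L_eq = 10·log₁₀(1.253e+10/19.8) = 88.01 dB.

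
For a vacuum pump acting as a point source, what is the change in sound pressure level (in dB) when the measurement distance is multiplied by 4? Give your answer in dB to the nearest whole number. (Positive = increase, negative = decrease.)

-12 dB

A point source loses 6 dB per doubling of distance; generally ΔL = −20·log₁₀(r₂/r₁).
ΔL = −20·log₁₀(4) = -12.04 dB.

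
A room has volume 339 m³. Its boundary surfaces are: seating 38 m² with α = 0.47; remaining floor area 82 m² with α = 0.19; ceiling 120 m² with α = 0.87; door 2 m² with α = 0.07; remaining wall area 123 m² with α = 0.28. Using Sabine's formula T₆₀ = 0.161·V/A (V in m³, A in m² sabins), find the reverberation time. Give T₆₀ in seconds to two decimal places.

0.32 s

Summing Sᵢαᵢ: 38·0.47 + 82·0.19 + 120·0.87 + 2·0.07 + 123·0.28 = 172.42 m².
T₆₀ = 0.161 × 339 / 172.42 = 0.317 s.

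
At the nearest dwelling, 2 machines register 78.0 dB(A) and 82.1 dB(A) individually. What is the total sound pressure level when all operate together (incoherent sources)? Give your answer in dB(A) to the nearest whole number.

For uncorrelated sources the intensities add, so convert each level to linear form, sum, and take 10·log₁₀ of the total.
Σ 10^(L/10) = 10^(78.0/10) + 10^(82.1/10) = 2.253e+08.
L_total = 10·log₁₀(2.253e+08) = 83.53 dB(A).

84 dB(A)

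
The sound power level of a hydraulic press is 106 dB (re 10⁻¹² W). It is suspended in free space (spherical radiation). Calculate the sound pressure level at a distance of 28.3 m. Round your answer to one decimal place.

The power spreads over a sphere of area 4π·r², so L_p = L_w − 10·log₁₀(4π·r²).
4π·r² = 1.006e+04 m², 10·log₁₀ of that is 40.028 dB.
L_p = 106 − 40.028 = 65.97 dB.

66.0 dB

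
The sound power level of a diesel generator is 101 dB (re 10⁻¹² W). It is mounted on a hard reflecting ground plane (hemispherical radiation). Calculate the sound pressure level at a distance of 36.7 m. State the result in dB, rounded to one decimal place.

61.7 dB

Free-field hemispherical radiation: L_p = L_w − 10·log₁₀(2π·r²), r = 36.7 m.
2π·r² = 8463 m², 10·log₁₀ of that is 39.275 dB.
L_p = 101 − 39.275 = 61.72 dB.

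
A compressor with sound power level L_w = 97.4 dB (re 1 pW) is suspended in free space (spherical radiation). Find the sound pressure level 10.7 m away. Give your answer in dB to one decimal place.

65.8 dB

The power spreads over a sphere of area 4π·r², so L_p = L_w − 10·log₁₀(4π·r²).
4π·r² = 1439 m², 10·log₁₀ of that is 31.580 dB.
L_p = 97.4 − 31.580 = 65.82 dB.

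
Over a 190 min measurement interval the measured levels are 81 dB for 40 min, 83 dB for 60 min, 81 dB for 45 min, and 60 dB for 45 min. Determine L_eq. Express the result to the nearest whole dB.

81 dB

L_eq = 10·log₁₀[(1/T)·Σ tᵢ·10^(Lᵢ/10)] with T = 190 min.
Σ tᵢ·10^(Lᵢ/10) = 40·10^(81/10) + 60·10^(83/10) + 45·10^(81/10) + 45·10^(60/10) = 2.272e+10.
L_eq = 10·log₁₀(2.272e+10/190) = 80.78 dB.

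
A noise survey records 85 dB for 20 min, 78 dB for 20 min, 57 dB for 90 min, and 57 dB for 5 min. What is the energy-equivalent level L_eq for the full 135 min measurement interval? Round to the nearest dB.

78 dB

The energy average is taken in the linear domain: L_eq = 10·log₁₀[(Σ tᵢ·10^(Lᵢ/10))/T], T = 135 min.
Σ tᵢ·10^(Lᵢ/10) = 20·10^(85/10) + 20·10^(78/10) + 90·10^(57/10) + 5·10^(57/10) = 7.634e+09.
L_eq = 10·log₁₀(7.634e+09/135) = 77.52 dB.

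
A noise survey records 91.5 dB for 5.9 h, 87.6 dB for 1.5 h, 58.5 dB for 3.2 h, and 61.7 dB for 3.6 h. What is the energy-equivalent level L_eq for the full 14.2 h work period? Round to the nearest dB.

88 dB

L_eq = 10·log₁₀[(1/T)·Σ tᵢ·10^(Lᵢ/10)] with T = 14.2 h.
Σ tᵢ·10^(Lᵢ/10) = 5.9·10^(91.5/10) + 1.5·10^(87.6/10) + 3.2·10^(58.5/10) + 3.6·10^(61.7/10) = 9.205e+09.
L_eq = 10·log₁₀(9.205e+09/14.2) = 88.12 dB.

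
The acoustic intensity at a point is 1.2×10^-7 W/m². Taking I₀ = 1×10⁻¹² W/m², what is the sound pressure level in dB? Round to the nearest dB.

51 dB

I/I₀ = 1.2×10^-7/10⁻¹² = 1.2×10^5, and L = 10·log₁₀(I/I₀).
L = 10·(0.0792 + 5) = 50.79 dB.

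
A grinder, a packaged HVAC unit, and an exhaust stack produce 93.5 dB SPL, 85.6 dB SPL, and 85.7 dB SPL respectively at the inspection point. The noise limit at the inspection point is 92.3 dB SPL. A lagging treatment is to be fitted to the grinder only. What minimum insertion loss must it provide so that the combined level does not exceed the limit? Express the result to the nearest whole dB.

Fixed contribution from the other sources: Σ 10^(L/10) = 10^(85.6/10) + 10^(85.7/10) = 7.346e+08 (88.66 dB SPL).
To meet 92.3 dB SPL overall, the treated grinder may contribute at most 10^(92.3/10) − 7.346e+08 = 9.636e+08, i.e. 89.84 dB SPL.
Required insertion loss = 93.5 − 89.84 = 3.66 dB.

4 dB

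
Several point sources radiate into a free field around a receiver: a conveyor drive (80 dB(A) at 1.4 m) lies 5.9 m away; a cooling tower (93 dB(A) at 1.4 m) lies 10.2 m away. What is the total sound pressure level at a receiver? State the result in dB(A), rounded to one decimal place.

First find each source's level at the receiver (point-source: −20·log₁₀(r/r_ref)), then combine on an intensity basis.
conveyor drive: 80 − 20·log₁₀(5.9/1.4) = 80 − 12.49 = 67.51 dB(A).
cooling tower: 93 − 20·log₁₀(10.2/1.4) = 93 − 17.25 = 75.75 dB(A).
Σ 10^(L/10) = 4.322e+07 → L_total = 10·log₁₀(4.322e+07) = 76.36 dB(A).

76.4 dB(A)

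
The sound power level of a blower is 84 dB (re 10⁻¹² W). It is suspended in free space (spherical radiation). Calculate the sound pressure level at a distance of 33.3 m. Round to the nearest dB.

43 dB

L_p = L_w − 10·log₁₀(4π·r²) with r = 33.3 m.
4π·r² = 1.393e+04 m², 10·log₁₀ of that is 41.441 dB.
L_p = 84 − 41.441 = 42.56 dB.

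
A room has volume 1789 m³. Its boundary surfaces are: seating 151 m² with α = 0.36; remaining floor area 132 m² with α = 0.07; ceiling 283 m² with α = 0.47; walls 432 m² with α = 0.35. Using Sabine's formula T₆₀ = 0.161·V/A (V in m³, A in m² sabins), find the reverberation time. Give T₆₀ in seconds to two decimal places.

A = Σ Sᵢαᵢ = 151·0.36 + 132·0.07 + 283·0.47 + 432·0.35 = 347.81 m².
T₆₀ = 0.161 × 1789 / 347.81 = 0.828 s.

0.83 s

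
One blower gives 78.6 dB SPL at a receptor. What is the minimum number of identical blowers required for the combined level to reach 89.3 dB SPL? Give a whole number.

12

Need L₁ + 10·log₁₀ N ≥ 89.3, i.e. log₁₀ N ≥ 1.07.
N ≥ 10^(10.7/10) = 11.749, so N = 12.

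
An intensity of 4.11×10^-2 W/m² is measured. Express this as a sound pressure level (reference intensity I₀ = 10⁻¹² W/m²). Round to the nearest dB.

106 dB

Dividing by I₀ shifts the exponent by 12: I/I₀ = 4.11×10^10.
L = 10·(0.6138 + 10) = 106.14 dB.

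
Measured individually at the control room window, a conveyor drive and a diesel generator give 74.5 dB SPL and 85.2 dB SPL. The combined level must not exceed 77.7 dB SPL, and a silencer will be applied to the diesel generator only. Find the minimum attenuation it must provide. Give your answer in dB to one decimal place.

The untreated sources together contribute 10^(74.5/10) = 2.818e+07, i.e. 74.50 dB SPL.
To meet 77.7 dB SPL overall, the treated diesel generator may contribute at most 10^(77.7/10) − 2.818e+07 = 3.070e+07, i.e. 74.87 dB SPL.
So the diesel generator must be reduced from 85.2 to 74.87 dB SPL: IL = 10.33 dB.

10.3 dB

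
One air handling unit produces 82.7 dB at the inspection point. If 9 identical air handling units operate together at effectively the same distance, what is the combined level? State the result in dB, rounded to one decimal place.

With 9 equal, uncorrelated contributions the intensity is 9× that of one unit, giving a rise of 10·log₁₀ 9.
L_total = 82.7 + 10·log₁₀(9) = 82.7 + 9.542 = 92.24 dB.

92.2 dB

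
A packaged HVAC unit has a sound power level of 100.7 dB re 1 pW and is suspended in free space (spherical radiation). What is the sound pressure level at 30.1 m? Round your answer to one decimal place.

The power spreads over a sphere of area 4π·r², so L_p = L_w − 10·log₁₀(4π·r²).
4π·r² = 1.139e+04 m², 10·log₁₀ of that is 40.563 dB.
L_p = 100.7 − 40.563 = 60.14 dB.

60.1 dB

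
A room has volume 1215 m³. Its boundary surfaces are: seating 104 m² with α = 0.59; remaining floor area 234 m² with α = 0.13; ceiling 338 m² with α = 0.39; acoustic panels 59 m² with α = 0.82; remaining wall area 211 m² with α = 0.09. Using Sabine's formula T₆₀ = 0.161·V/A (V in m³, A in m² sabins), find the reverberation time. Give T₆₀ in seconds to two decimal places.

Summing Sᵢαᵢ: 104·0.59 + 234·0.13 + 338·0.39 + 59·0.82 + 211·0.09 = 290.97 m².
T₆₀ = 0.161 × 1215 / 290.97 = 0.672 s.

0.67 s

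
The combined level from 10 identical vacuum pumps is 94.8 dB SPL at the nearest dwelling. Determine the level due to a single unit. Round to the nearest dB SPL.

85 dB SPL

Dividing the total intensity by 10 lowers the level by 10·log₁₀ 10 = 10.000 dB: L₁ = 94.8 − 10.000.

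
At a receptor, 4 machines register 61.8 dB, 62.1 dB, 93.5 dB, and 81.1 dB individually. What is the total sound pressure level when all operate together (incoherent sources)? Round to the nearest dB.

94 dB

For uncorrelated sources the intensities add, so convert each level to linear form, sum, and take 10·log₁₀ of the total.
Σ 10^(L/10) = 10^(61.8/10) + 10^(62.1/10) + 10^(93.5/10) + 10^(81.1/10) = 2.371e+09.
L_total = 10·log₁₀(2.371e+09) = 93.75 dB.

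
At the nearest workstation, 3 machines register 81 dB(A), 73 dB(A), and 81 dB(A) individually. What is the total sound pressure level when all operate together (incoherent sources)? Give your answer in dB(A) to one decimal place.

For uncorrelated sources the intensities add, so convert each level to linear form, sum, and take 10·log₁₀ of the total.
Σ 10^(L/10) = 10^(81/10) + 10^(73/10) + 10^(81/10) = 2.717e+08.
L_total = 10·log₁₀(2.717e+08) = 84.34 dB(A).

84.3 dB(A)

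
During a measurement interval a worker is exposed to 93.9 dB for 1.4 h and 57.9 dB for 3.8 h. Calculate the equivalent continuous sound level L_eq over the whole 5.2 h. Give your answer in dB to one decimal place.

88.2 dB

Weight each interval's intensity by its duration and average over T = 5.2 h:
Σ tᵢ·10^(Lᵢ/10) = 1.4·10^(93.9/10) + 3.8·10^(57.9/10) = 3.439e+09.
L_eq = 10·log₁₀(3.439e+09/5.2) = 88.20 dB.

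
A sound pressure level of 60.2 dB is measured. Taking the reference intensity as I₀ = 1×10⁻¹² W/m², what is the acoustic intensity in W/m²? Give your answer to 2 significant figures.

I = I₀·10^(L/10) = 10⁻¹² × 10^(60.2/10) = 10^(-5.980).

1.0e-06 W/m²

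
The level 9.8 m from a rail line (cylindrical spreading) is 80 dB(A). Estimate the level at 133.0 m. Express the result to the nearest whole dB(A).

69 dB(A)

For a line source, L₂ = L₁ − 10·log₁₀(r₂/r₁).
L₂ = 80 − 10·log₁₀(133.0/9.8) = 80 − 11.326 = 68.67 dB(A).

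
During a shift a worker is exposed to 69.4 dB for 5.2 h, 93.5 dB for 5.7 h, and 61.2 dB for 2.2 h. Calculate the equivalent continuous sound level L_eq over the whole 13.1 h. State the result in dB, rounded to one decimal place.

89.9 dB

Weight each interval's intensity by its duration and average over T = 13.1 h:
Σ tᵢ·10^(Lᵢ/10) = 5.2·10^(69.4/10) + 5.7·10^(93.5/10) + 2.2·10^(61.2/10) = 1.281e+10.
L_eq = 10·log₁₀(1.281e+10/13.1) = 89.90 dB.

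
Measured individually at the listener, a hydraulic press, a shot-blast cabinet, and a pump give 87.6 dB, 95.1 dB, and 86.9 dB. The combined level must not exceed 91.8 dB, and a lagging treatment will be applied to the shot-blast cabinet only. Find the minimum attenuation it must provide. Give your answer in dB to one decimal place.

Everything except the shot-blast cabinet sums to 10^(87.6/10) + 10^(86.9/10) = 1.065e+09 in linear terms, 90.27 dB.
The limit corresponds to 10^(91.8/10) = 1.514e+09; subtracting the fixed part leaves 4.483e+08 for the shot-blast cabinet, i.e. 86.52 dB.
Required insertion loss = 95.1 − 86.52 = 8.58 dB.

8.6 dB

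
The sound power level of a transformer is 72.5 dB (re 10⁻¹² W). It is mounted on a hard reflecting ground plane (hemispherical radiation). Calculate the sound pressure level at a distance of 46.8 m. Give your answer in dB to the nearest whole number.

L_p = L_w − 10·log₁₀(2π·r²) with r = 46.8 m.
2π·r² = 1.376e+04 m², 10·log₁₀ of that is 41.387 dB.
L_p = 72.5 − 41.387 = 31.11 dB.

31 dB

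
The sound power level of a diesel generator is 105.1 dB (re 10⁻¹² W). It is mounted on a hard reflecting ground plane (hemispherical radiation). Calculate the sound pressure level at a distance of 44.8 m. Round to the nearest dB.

The power spreads over a hemisphere of area 2π·r², so L_p = L_w − 10·log₁₀(2π·r²).
2π·r² = 1.261e+04 m², 10·log₁₀ of that is 41.007 dB.
L_p = 105.1 − 41.007 = 64.09 dB.

64 dB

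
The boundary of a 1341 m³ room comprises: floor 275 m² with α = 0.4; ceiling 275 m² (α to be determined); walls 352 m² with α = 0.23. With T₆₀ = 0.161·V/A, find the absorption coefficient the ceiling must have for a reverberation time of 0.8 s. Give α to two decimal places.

0.29

From T₆₀ = 0.161·V/A, the target T₆₀ = 0.8 s needs A = 0.161·1341/0.8 = 269.88 m².
Absorption from the other surfaces = 275·0.4 + 352·0.23 = 190.96 m², so the ceiling must supply 78.92 m² over 275 m².
α = 78.92/275 = 0.287.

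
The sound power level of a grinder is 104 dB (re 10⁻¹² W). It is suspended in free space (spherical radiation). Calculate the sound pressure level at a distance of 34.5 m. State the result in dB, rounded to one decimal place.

The power spreads over a sphere of area 4π·r², so L_p = L_w − 10·log₁₀(4π·r²).
4π·r² = 1.496e+04 m², 10·log₁₀ of that is 41.748 dB.
L_p = 104 − 41.748 = 62.25 dB.

62.3 dB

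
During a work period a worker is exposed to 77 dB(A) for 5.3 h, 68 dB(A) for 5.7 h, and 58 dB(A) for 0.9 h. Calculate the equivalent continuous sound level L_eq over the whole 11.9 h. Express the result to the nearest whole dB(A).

74 dB(A)

The energy average is taken in the linear domain: L_eq = 10·log₁₀[(Σ tᵢ·10^(Lᵢ/10))/T], T = 11.9 h.
Σ tᵢ·10^(Lᵢ/10) = 5.3·10^(77/10) + 5.7·10^(68/10) + 0.9·10^(58/10) = 3.022e+08.
L_eq = 10·log₁₀(3.022e+08/11.9) = 74.05 dB(A).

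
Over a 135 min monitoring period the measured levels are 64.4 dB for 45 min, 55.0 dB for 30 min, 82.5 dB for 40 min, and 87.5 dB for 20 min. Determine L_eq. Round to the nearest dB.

81 dB

The energy average is taken in the linear domain: L_eq = 10·log₁₀[(Σ tᵢ·10^(Lᵢ/10))/T], T = 135 min.
Σ tᵢ·10^(Lᵢ/10) = 45·10^(64.4/10) + 30·10^(55.0/10) + 40·10^(82.5/10) + 20·10^(87.5/10) = 1.849e+10.
L_eq = 10·log₁₀(1.849e+10/135) = 81.37 dB.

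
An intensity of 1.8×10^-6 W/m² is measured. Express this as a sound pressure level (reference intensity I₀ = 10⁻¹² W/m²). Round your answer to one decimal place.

62.6 dB

I/I₀ = 1.8×10^-6/10⁻¹² = 1.8×10^6, and L = 10·log₁₀(I/I₀).
L = 10·(0.2553 + 6) = 62.55 dB.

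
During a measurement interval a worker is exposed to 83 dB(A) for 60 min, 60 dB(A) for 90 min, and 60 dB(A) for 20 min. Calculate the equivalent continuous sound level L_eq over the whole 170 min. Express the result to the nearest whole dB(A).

Weight each interval's intensity by its duration and average over T = 170 min:
Σ tᵢ·10^(Lᵢ/10) = 60·10^(83/10) + 90·10^(60/10) + 20·10^(60/10) = 1.208e+10.
L_eq = 10·log₁₀(1.208e+10/170) = 78.52 dB(A).

79 dB(A)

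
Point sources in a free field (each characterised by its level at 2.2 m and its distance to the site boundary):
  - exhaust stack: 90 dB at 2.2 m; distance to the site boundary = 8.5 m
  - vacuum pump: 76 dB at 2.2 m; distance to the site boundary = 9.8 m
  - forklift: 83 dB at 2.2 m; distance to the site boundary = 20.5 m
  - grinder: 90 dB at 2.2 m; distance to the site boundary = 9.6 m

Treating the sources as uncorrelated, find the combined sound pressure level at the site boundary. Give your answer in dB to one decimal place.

First find each source's level at the receiver (point-source: −20·log₁₀(r/r_ref)), then combine on an intensity basis.
exhaust stack: 90 − 20·log₁₀(8.5/2.2) = 90 − 11.74 = 78.26 dB.
vacuum pump: 76 − 20·log₁₀(9.8/2.2) = 76 − 12.98 = 63.02 dB.
forklift: 83 − 20·log₁₀(20.5/2.2) = 83 − 19.39 = 63.61 dB.
grinder: 90 − 20·log₁₀(9.6/2.2) = 90 − 12.80 = 77.20 dB.
Σ 10^(L/10) = 1.238e+08 → L_total = 10·log₁₀(1.238e+08) = 80.93 dB.

80.9 dB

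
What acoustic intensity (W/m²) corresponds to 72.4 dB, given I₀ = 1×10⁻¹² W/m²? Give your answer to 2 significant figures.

I = I₀·10^(L/10) = 10⁻¹² × 10^(72.4/10) = 10^(-4.760).

1.7e-05 W/m²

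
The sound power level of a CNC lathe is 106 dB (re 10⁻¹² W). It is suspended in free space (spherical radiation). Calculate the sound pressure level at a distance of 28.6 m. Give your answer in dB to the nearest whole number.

66 dB

Free-field spherical radiation: L_p = L_w − 10·log₁₀(4π·r²), r = 28.6 m.
4π·r² = 1.028e+04 m², 10·log₁₀ of that is 40.119 dB.
L_p = 106 − 40.119 = 65.88 dB.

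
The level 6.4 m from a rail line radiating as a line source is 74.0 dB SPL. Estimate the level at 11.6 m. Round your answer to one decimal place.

71.4 dB SPL

Cylindrical spreading from a line source gives a 10·log₁₀(r₂/r₁) drop.
L₂ = 74.0 − 10·log₁₀(11.6/6.4) = 74.0 − 2.583 = 71.42 dB SPL.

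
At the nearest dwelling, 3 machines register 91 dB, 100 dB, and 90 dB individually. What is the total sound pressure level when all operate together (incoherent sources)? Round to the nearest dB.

Incoherent sources combine by intensity addition: L_total = 10·log₁₀(Σ 10^(L_i/10)).
Σ 10^(L/10) = 10^(91/10) + 10^(100/10) + 10^(90/10) = 1.226e+10.
L_total = 10·log₁₀(1.226e+10) = 100.88 dB.

101 dB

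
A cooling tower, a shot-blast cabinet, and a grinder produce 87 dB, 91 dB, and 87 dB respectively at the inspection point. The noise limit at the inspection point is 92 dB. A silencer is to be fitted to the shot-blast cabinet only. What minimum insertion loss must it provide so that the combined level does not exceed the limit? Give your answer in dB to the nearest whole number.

3 dB

The untreated sources together contribute 10^(87/10) + 10^(87/10) = 1.002e+09, i.e. 90.01 dB.
To meet 92 dB overall, the treated shot-blast cabinet may contribute at most 10^(92/10) − 1.002e+09 = 5.825e+08, i.e. 87.65 dB.
Required insertion loss = 91 − 87.65 = 3.35 dB.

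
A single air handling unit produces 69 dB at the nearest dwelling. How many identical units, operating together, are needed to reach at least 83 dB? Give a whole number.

N identical sources give L₁ + 10·log₁₀ N, so require 10·log₁₀ N ≥ 83 − 69 = 14.0 dB.
N ≥ 10^(14.0/10) = 25.119, so N = 26.

26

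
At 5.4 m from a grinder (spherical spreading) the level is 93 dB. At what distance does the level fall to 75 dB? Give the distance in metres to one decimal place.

42.9 m

Point-source spreading drops the level by 20·log₁₀(r₂/r₁); inverting, r₂/r₁ = 10^(ΔL/20).
r₂ = 5.4·10^((93−75)/20) = 5.4·10^(18.0/20) = 42.89 m.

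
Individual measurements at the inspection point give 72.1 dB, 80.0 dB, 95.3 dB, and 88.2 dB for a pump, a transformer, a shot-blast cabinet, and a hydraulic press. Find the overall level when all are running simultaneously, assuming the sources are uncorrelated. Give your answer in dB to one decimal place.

For uncorrelated sources the intensities add, so convert each level to linear form, sum, and take 10·log₁₀ of the total.
Σ 10^(L/10) = 10^(72.1/10) + 10^(80.0/10) + 10^(95.3/10) + 10^(88.2/10) = 4.165e+09.
L_total = 10·log₁₀(4.165e+09) = 96.20 dB.

96.2 dB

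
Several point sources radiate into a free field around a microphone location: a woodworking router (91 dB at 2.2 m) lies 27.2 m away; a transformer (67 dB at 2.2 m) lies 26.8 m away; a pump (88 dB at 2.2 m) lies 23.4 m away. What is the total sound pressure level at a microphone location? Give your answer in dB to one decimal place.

First find each source's level at the receiver (point-source: −20·log₁₀(r/r_ref)), then combine on an intensity basis.
woodworking router: 91 − 20·log₁₀(27.2/2.2) = 91 − 21.84 = 69.16 dB.
transformer: 67 − 20·log₁₀(26.8/2.2) = 67 − 21.71 = 45.29 dB.
pump: 88 − 20·log₁₀(23.4/2.2) = 88 − 20.54 = 67.46 dB.
Σ 10^(L/10) = 1.385e+07 → L_total = 10·log₁₀(1.385e+07) = 71.41 dB.

71.4 dB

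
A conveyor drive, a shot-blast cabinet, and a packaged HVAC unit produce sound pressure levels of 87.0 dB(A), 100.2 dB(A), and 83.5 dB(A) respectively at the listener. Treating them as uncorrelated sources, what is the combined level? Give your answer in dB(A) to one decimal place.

100.5 dB(A)

For uncorrelated sources the intensities add, so convert each level to linear form, sum, and take 10·log₁₀ of the total.
Σ 10^(L/10) = 10^(87.0/10) + 10^(100.2/10) + 10^(83.5/10) = 1.120e+10.
L_total = 10·log₁₀(1.120e+10) = 100.49 dB(A).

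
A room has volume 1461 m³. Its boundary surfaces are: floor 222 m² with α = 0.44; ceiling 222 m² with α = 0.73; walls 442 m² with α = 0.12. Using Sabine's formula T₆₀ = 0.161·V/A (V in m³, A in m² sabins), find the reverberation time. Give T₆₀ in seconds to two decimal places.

Summing Sᵢαᵢ: 222·0.44 + 222·0.73 + 442·0.12 = 312.78 m².
T₆₀ = 0.161·V/A = 0.161·1461/312.78 = 0.752 s.

0.75 s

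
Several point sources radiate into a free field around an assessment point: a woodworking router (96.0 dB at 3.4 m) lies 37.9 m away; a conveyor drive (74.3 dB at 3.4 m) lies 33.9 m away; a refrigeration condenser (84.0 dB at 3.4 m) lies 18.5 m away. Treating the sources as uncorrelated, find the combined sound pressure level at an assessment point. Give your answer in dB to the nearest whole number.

Propagate each source to the receiver with L = L_ref − 20·log₁₀(r/r_ref), then add intensities.
woodworking router: 96.0 − 20·log₁₀(37.9/3.4) = 96.0 − 20.94 = 75.06 dB.
conveyor drive: 74.3 − 20·log₁₀(33.9/3.4) = 74.3 − 19.97 = 54.33 dB.
refrigeration condenser: 84.0 − 20·log₁₀(18.5/3.4) = 84.0 − 14.71 = 69.29 dB.
Σ 10^(L/10) = 4.079e+07 → L_total = 10·log₁₀(4.079e+07) = 76.11 dB.

76 dB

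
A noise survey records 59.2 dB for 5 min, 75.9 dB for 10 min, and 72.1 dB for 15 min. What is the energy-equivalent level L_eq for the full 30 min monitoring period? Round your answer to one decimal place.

L_eq = 10·log₁₀[(1/T)·Σ tᵢ·10^(Lᵢ/10)] with T = 30 min.
Σ tᵢ·10^(Lᵢ/10) = 5·10^(59.2/10) + 10·10^(75.9/10) + 15·10^(72.1/10) = 6.365e+08.
L_eq = 10·log₁₀(6.365e+08/30) = 73.27 dB.

73.3 dB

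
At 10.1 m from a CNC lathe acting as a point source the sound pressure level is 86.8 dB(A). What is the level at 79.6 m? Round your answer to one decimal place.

Spherical spreading from a point source gives a 20·log₁₀(r₂/r₁) drop.
L₂ = 86.8 − 20·log₁₀(79.6/10.1) = 86.8 − 17.932 = 68.87 dB(A).

68.9 dB(A)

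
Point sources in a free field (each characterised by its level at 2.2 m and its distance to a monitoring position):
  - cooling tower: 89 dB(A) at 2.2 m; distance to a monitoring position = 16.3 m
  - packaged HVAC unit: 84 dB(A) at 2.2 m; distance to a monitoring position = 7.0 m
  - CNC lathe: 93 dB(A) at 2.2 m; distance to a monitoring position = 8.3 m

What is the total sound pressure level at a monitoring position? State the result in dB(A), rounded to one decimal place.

82.5 dB(A)

Propagate each source to the receiver with L = L_ref − 20·log₁₀(r/r_ref), then add intensities.
cooling tower: 89 − 20·log₁₀(16.3/2.2) = 89 − 17.40 = 71.60 dB(A).
packaged HVAC unit: 84 − 20·log₁₀(7.0/2.2) = 84 − 10.05 = 73.95 dB(A).
CNC lathe: 93 − 20·log₁₀(8.3/2.2) = 93 − 11.53 = 81.47 dB(A).
Σ 10^(L/10) = 1.795e+08 → L_total = 10·log₁₀(1.795e+08) = 82.54 dB(A).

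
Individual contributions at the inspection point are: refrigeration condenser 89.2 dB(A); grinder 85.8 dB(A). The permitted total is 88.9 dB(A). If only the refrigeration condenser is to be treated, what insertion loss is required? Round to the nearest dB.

3 dB

Fixed contribution from the other source: Σ 10^(L/10) = 10^(85.8/10) = 3.802e+08 (85.80 dB(A)).
The limit corresponds to 10^(88.9/10) = 7.762e+08; subtracting the fixed part leaves 3.961e+08 for the refrigeration condenser, i.e. 85.98 dB(A).
So the refrigeration condenser must be reduced from 89.2 to 85.98 dB(A): IL = 3.22 dB.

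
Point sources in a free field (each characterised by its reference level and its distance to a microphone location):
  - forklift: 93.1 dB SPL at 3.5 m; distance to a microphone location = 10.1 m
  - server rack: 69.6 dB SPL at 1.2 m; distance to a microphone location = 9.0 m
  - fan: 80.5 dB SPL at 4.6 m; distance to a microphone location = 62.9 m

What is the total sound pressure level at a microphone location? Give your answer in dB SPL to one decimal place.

83.9 dB SPL

Propagate each source to the receiver with L = L_ref − 20·log₁₀(r/r_ref), then add intensities.
forklift: 93.1 − 20·log₁₀(10.1/3.5) = 93.1 − 9.21 = 83.89 dB SPL.
server rack: 69.6 − 20·log₁₀(9.0/1.2) = 69.6 − 17.50 = 52.10 dB SPL.
fan: 80.5 − 20·log₁₀(62.9/4.6) = 80.5 − 22.72 = 57.78 dB SPL.
Σ 10^(L/10) = 2.459e+08 → L_total = 10·log₁₀(2.459e+08) = 83.91 dB SPL.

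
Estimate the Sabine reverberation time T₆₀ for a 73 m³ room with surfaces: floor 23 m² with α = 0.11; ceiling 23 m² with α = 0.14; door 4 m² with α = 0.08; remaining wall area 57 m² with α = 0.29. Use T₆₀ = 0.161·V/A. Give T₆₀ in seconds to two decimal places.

0.52 s

A = Σ Sᵢαᵢ = 23·0.11 + 23·0.14 + 4·0.08 + 57·0.29 = 22.60 m².
T₆₀ = 0.161·V/A = 0.161·73/22.60 = 0.520 s.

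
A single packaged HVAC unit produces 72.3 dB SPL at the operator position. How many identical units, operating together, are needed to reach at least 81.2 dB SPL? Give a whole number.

The shortfall is 81.2 − 72.3 = 8.9 dB, and N units add 10·log₁₀ N, so need 10·log₁₀ N ≥ 8.9.
N ≥ 10^(8.9/10) = 7.762, so N = 8.

8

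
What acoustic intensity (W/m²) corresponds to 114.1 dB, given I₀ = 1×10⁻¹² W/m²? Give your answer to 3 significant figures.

0.257 W/m²

L = 10·log₁₀(I/I₀) ⇒ I = I₀·10^(L/10) = 10⁻¹² × 10^11.41.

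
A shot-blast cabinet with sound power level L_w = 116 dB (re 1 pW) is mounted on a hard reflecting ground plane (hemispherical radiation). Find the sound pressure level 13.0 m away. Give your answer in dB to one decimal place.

L_p = L_w − 10·log₁₀(2π·r²) with r = 13.0 m.
2π·r² = 1062 m², 10·log₁₀ of that is 30.261 dB.
L_p = 116 − 30.261 = 85.74 dB.

85.7 dB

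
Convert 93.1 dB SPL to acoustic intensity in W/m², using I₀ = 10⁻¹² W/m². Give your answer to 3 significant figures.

L = 10·log₁₀(I/I₀) ⇒ I = I₀·10^(L/10) = 10⁻¹² × 10^9.31.

0.00204 W/m²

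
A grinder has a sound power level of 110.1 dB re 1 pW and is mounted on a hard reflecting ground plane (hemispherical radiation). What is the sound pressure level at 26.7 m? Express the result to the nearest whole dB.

74 dB

Free-field hemispherical radiation: L_p = L_w − 10·log₁₀(2π·r²), r = 26.7 m.
2π·r² = 4479 m², 10·log₁₀ of that is 36.512 dB.
L_p = 110.1 − 36.512 = 73.59 dB.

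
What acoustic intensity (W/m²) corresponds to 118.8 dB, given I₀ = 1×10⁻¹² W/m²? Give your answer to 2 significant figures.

0.76 W/m²

I = I₀·10^(L/10) = 10⁻¹² × 10^(118.8/10) = 10^(-0.120).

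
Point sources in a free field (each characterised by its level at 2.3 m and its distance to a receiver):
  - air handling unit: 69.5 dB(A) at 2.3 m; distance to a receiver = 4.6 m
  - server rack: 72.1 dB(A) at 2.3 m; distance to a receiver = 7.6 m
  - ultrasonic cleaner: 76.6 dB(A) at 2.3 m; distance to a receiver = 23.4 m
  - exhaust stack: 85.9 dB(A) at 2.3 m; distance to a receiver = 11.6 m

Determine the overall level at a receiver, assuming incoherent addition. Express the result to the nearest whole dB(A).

Apply inverse-square spreading to bring every level to the receiver, then sum 10^(L/10).
air handling unit: 69.5 − 20·log₁₀(4.6/2.3) = 69.5 − 6.02 = 63.48 dB(A).
server rack: 72.1 − 20·log₁₀(7.6/2.3) = 72.1 − 10.38 = 61.72 dB(A).
ultrasonic cleaner: 76.6 − 20·log₁₀(23.4/2.3) = 76.6 − 20.15 = 56.45 dB(A).
exhaust stack: 85.9 − 20·log₁₀(11.6/2.3) = 85.9 − 14.05 = 71.85 dB(A).
Σ 10^(L/10) = 1.945e+07 → L_total = 10·log₁₀(1.945e+07) = 72.89 dB(A).

73 dB(A)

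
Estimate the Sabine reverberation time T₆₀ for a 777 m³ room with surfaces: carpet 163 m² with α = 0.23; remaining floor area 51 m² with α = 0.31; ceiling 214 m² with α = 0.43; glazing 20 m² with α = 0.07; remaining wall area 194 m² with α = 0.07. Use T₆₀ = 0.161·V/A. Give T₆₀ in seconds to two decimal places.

0.78 s

Total absorption A = 163·0.23 + 51·0.31 + 214·0.43 + 20·0.07 + 194·0.07 = 160.30 m² sabins.
T₆₀ = 0.161·V/A = 0.161·777/160.30 = 0.780 s.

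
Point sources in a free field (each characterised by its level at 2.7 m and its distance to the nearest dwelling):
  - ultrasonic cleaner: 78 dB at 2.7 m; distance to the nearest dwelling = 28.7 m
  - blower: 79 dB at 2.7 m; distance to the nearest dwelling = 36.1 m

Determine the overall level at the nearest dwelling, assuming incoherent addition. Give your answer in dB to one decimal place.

60.0 dB

Propagate each source to the receiver with L = L_ref − 20·log₁₀(r/r_ref), then add intensities.
ultrasonic cleaner: 78 − 20·log₁₀(28.7/2.7) = 78 − 20.53 = 57.47 dB.
blower: 79 − 20·log₁₀(36.1/2.7) = 79 − 22.52 = 56.48 dB.
Σ 10^(L/10) = 1.003e+06 → L_total = 10·log₁₀(1.003e+06) = 60.01 dB.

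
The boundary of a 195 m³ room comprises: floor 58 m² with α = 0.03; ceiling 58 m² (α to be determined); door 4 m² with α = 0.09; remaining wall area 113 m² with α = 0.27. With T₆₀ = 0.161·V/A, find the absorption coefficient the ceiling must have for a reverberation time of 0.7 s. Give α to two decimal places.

From T₆₀ = 0.161·V/A, the target T₆₀ = 0.7 s needs A = 0.161·195/0.7 = 44.85 m².
Absorption from the other surfaces = 58·0.03 + 4·0.09 + 113·0.27 = 32.61 m², so the ceiling must supply 12.24 m² over 58 m².
α = 12.24/58 = 0.211.

0.21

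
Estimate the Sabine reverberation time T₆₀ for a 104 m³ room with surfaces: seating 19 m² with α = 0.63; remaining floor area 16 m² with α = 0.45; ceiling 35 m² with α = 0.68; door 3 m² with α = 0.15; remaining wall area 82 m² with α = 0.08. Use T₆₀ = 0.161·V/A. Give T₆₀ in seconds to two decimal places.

0.34 s

A = Σ Sᵢαᵢ = 19·0.63 + 16·0.45 + 35·0.68 + 3·0.15 + 82·0.08 = 49.98 m².
T₆₀ = 0.161 × 104 / 49.98 = 0.335 s.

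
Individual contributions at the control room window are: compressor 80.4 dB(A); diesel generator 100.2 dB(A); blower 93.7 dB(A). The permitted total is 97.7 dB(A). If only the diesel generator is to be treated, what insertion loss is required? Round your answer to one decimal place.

4.8 dB

Fixed contribution from the other sources: Σ 10^(L/10) = 10^(80.4/10) + 10^(93.7/10) = 2.454e+09 (93.90 dB(A)).
To meet 97.7 dB(A) overall, the treated diesel generator may contribute at most 10^(97.7/10) − 2.454e+09 = 3.435e+09, i.e. 95.36 dB(A).
Required insertion loss = 100.2 − 95.36 = 4.84 dB.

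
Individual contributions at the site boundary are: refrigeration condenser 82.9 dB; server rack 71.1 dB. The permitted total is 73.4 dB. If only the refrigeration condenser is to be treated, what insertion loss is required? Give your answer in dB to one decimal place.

The untreated sources together contribute 10^(71.1/10) = 1.288e+07, i.e. 71.10 dB.
The limit corresponds to 10^(73.4/10) = 2.188e+07; subtracting the fixed part leaves 8.995e+06 for the refrigeration condenser, i.e. 69.54 dB.
Required insertion loss = 82.9 − 69.54 = 13.36 dB.

13.4 dB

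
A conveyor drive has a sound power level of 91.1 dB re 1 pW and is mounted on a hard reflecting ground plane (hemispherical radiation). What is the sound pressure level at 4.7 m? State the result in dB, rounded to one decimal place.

L_p = L_w − 10·log₁₀(2π·r²) with r = 4.7 m.
2π·r² = 138.8 m², 10·log₁₀ of that is 21.424 dB.
L_p = 91.1 − 21.424 = 69.68 dB.

69.7 dB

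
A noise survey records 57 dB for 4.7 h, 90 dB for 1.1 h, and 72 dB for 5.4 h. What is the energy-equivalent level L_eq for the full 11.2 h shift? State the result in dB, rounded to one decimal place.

80.3 dB

The energy average is taken in the linear domain: L_eq = 10·log₁₀[(Σ tᵢ·10^(Lᵢ/10))/T], T = 11.2 h.
Σ tᵢ·10^(Lᵢ/10) = 4.7·10^(57/10) + 1.1·10^(90/10) + 5.4·10^(72/10) = 1.188e+09.
L_eq = 10·log₁₀(1.188e+09/11.2) = 80.26 dB.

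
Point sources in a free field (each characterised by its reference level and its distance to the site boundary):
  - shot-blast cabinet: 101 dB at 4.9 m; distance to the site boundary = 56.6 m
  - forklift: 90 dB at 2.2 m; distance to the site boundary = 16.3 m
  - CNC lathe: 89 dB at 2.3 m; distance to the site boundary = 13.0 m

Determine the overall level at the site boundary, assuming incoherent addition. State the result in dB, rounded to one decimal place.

First find each source's level at the receiver (point-source: −20·log₁₀(r/r_ref)), then combine on an intensity basis.
shot-blast cabinet: 101 − 20·log₁₀(56.6/4.9) = 101 − 21.25 = 79.75 dB.
forklift: 90 − 20·log₁₀(16.3/2.2) = 90 − 17.40 = 72.60 dB.
CNC lathe: 89 − 20·log₁₀(13.0/2.3) = 89 − 15.04 = 73.96 dB.
Σ 10^(L/10) = 1.374e+08 → L_total = 10·log₁₀(1.374e+08) = 81.38 dB.

81.4 dB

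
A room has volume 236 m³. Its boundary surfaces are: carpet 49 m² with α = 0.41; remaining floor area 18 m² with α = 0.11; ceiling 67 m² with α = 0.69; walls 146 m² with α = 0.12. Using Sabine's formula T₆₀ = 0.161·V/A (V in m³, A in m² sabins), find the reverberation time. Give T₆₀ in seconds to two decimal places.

0.44 s

Summing Sᵢαᵢ: 49·0.41 + 18·0.11 + 67·0.69 + 146·0.12 = 85.82 m².
T₆₀ = 0.161 × 236 / 85.82 = 0.443 s.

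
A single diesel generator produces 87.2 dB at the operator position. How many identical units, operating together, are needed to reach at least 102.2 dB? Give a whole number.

Need L₁ + 10·log₁₀ N ≥ 102.2, i.e. log₁₀ N ≥ 1.50.
N ≥ 10^(15.0/10) = 31.623, so N = 32.

32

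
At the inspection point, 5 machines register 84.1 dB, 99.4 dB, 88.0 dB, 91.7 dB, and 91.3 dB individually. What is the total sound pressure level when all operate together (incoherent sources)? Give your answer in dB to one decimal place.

100.9 dB

For uncorrelated sources the intensities add, so convert each level to linear form, sum, and take 10·log₁₀ of the total.
Σ 10^(L/10) = 10^(84.1/10) + 10^(99.4/10) + 10^(88.0/10) + 10^(91.7/10) + 10^(91.3/10) = 1.243e+10.
L_total = 10·log₁₀(1.243e+10) = 100.94 dB.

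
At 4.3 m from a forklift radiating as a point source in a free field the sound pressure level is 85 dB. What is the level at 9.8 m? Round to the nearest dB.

78 dB

Spherical spreading from a point source gives a 20·log₁₀(r₂/r₁) drop.
L₂ = 85 − 20·log₁₀(9.8/4.3) = 85 − 7.155 = 77.84 dB.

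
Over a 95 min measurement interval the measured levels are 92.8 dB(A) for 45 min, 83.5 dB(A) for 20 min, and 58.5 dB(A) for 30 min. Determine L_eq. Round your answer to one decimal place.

L_eq = 10·log₁₀[(1/T)·Σ tᵢ·10^(Lᵢ/10)] with T = 95 min.
Σ tᵢ·10^(Lᵢ/10) = 45·10^(92.8/10) + 20·10^(83.5/10) + 30·10^(58.5/10) = 9.024e+10.
L_eq = 10·log₁₀(9.024e+10/95) = 89.78 dB(A).

89.8 dB(A)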